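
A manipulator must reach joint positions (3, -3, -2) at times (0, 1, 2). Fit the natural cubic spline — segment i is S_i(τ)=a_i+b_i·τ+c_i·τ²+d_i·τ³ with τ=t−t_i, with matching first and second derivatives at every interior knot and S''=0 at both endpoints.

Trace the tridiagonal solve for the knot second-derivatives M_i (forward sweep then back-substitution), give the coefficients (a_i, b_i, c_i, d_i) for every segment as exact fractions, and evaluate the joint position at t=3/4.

  seg 0: a=3 b=-31/4 c=0 d=7/4
  seg 1: a=-3 b=-5/2 c=21/4 d=-7/4
S(3/4) = -531/256

Δ: Δ0=-6, Δ1=1
row 1: diag=4, rhs=42; c'=1/4, d'=21/2
back: M1=21/2
M: M0=0, M1=21/2, M2=0
seg 0: a=3, c=M0/2=0, d=(M1−M0)/(6·1)=7/4, b=Δ0−h0·(2M0+M1)/6=-31/4
seg 1: a=-3, c=M1/2=21/4, d=(M2−M1)/(6·1)=-7/4, b=Δ1−h1·(2M1+M2)/6=-5/2
t_q=3/4 → seg 0, τ=3/4; S=3+-31/4·τ+0·τ²+7/4·τ³=-531/256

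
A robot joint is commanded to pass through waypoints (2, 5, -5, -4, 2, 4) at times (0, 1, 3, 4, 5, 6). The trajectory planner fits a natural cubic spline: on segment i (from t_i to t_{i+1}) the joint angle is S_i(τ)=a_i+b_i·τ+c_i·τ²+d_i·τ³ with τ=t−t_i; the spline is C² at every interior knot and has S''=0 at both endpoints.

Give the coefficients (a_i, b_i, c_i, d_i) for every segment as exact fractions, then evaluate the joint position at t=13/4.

  seg 0: a=2 b=547/114 c=0 d=-205/114
  seg 1: a=5 b=-34/57 c=-205/38 d=91/57
  seg 2: a=-5 b=-172/57 c=159/38 d=-1/6
  seg 3: a=-4 b=553/114 c=70/19 d=-289/114
  seg 4: a=2 b=263/57 c=-149/38 d=149/114
S(13/4) = -13365/2432

Δ: Δ0=3, Δ1=-5, Δ2=1, Δ3=6, Δ4=2
row 1: diag=6, rhs=-48; c'=1/3, d'=-8
row 2: denom=6−2·1/3=16/3; d'=(36−2·-8)/(16/3)=39/4
row 3: denom=4−1·3/16=61/16; d'=(30−1·39/4)/(61/16)=324/61
row 4: denom=4−1·16/61=228/61; d'=(-24−1·324/61)/(228/61)=-149/19
back: M4=-149/19
back: M3=324/61−16/61·-149/19=140/19
back: M2=39/4−3/16·140/19=159/19
back: M1=-8−1/3·159/19=-205/19
M: M0=0, M1=-205/19, M2=159/19, M3=140/19, M4=-149/19, M5=0
seg 0: a=2, c=M0/2=0, d=(M1−M0)/(6·1)=-205/114, b=Δ0−h0·(2M0+M1)/6=547/114
seg 1: a=5, c=M1/2=-205/38, d=(M2−M1)/(6·2)=91/57, b=Δ1−h1·(2M1+M2)/6=-34/57
seg 2: a=-5, c=M2/2=159/38, d=(M3−M2)/(6·1)=-1/6, b=Δ2−h2·(2M2+M3)/6=-172/57
seg 3: a=-4, c=M3/2=70/19, d=(M4−M3)/(6·1)=-289/114, b=Δ3−h3·(2M3+M4)/6=553/114
seg 4: a=2, c=M4/2=-149/38, d=(M5−M4)/(6·1)=149/114, b=Δ4−h4·(2M4+M5)/6=263/57
t_q=13/4 → seg 2, τ=1/4; S=-5+-172/57·τ+159/38·τ²+-1/6·τ³=-13365/2432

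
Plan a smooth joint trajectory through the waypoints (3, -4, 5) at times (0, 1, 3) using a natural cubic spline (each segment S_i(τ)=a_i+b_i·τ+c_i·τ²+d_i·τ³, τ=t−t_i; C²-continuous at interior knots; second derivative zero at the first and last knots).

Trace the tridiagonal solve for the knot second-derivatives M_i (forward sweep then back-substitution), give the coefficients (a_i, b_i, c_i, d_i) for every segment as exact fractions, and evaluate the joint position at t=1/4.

Δ: Δ0=-7, Δ1=9/2
row 1: diag=6, rhs=69; c'=1/3, d'=23/2
back: M1=23/2
M: M0=0, M1=23/2, M2=0
seg 0: a=3, c=M0/2=0, d=(M1−M0)/(6·1)=23/12, b=Δ0−h0·(2M0+M1)/6=-107/12
seg 1: a=-4, c=M1/2=23/4, d=(M2−M1)/(6·2)=-23/24, b=Δ1−h1·(2M1+M2)/6=-19/6
t_q=1/4 → seg 0, τ=1/4; S=3+-107/12·τ+0·τ²+23/12·τ³=205/256

  seg 0: a=3 b=-107/12 c=0 d=23/12
  seg 1: a=-4 b=-19/6 c=23/4 d=-23/24
S(1/4) = 205/256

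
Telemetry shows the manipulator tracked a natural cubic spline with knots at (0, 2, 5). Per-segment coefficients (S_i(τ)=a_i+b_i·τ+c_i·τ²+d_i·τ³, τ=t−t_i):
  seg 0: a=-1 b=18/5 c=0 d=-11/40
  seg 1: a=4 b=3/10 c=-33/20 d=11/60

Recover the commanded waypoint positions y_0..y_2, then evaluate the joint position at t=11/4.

y_0=-1 y_1=4 y_2=-5
S(11/4) = 4319/1280

y_0 = S_0(0) = a_0 = -1
y_1 = S_1(0) = a_1 = 4
y_2 = S_1(3) = -5
t_q=11/4 is in segment 1 (τ=3/4); S_1(τ)=4319/1280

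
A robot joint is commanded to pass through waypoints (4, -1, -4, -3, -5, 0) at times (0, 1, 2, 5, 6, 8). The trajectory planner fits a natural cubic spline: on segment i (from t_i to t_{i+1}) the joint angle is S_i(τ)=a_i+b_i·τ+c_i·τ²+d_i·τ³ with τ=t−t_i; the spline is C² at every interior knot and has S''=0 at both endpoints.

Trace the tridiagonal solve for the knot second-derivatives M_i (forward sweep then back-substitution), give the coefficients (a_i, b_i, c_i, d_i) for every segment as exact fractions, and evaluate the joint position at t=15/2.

Δ: Δ0=-5, Δ1=-3, Δ2=1/3, Δ3=-2, Δ4=5/2
row 1: diag=4, rhs=12; c'=1/4, d'=3
row 2: denom=8−1·1/4=31/4; d'=(20−1·3)/(31/4)=68/31
row 3: denom=8−3·12/31=212/31; d'=(-14−3·68/31)/(212/31)=-319/106
row 4: denom=6−1·31/212=1241/212; d'=(27−1·-319/106)/(1241/212)=6362/1241
back: M4=6362/1241
back: M3=-319/106−31/212·6362/1241=-4665/1241
back: M2=68/31−12/31·-4665/1241=4528/1241
back: M1=3−1/4·4528/1241=2591/1241
M: M0=0, M1=2591/1241, M2=4528/1241, M3=-4665/1241, M4=6362/1241, M5=0
seg 0: a=4, c=M0/2=0, d=(M1−M0)/(6·1)=2591/7446, b=Δ0−h0·(2M0+M1)/6=-39821/7446
seg 1: a=-1, c=M1/2=2591/2482, d=(M2−M1)/(6·1)=1937/7446, b=Δ1−h1·(2M1+M2)/6=-16024/3723
seg 2: a=-4, c=M2/2=2264/1241, d=(M3−M2)/(6·3)=-9193/22338, b=Δ2−h2·(2M2+M3)/6=-10691/7446
seg 3: a=-3, c=M3/2=-4665/2482, d=(M4−M3)/(6·1)=11027/7446, b=Δ3−h3·(2M3+M4)/6=-5962/3723
seg 4: a=-5, c=M4/2=3181/1241, d=(M5−M4)/(6·2)=-3181/7446, b=Δ4−h4·(2M4+M5)/6=-6833/7446
t_q=15/2 → seg 4, τ=3/2; S=-5+-6833/7446·τ+3181/1241·τ²+-3181/7446·τ³=-40725/19856

  seg 0: a=4 b=-39821/7446 c=0 d=2591/7446
  seg 1: a=-1 b=-16024/3723 c=2591/2482 d=1937/7446
  seg 2: a=-4 b=-10691/7446 c=2264/1241 d=-9193/22338
  seg 3: a=-3 b=-5962/3723 c=-4665/2482 d=11027/7446
  seg 4: a=-5 b=-6833/7446 c=3181/1241 d=-3181/7446
S(15/2) = -40725/19856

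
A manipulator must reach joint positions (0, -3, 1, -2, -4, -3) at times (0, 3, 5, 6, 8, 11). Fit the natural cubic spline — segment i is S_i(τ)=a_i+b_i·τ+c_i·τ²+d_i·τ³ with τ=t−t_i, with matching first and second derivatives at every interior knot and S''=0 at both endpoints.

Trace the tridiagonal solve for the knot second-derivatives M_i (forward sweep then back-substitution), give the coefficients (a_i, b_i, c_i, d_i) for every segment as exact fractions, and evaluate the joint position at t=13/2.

Δ: Δ0=-1, Δ1=2, Δ2=-3, Δ3=-1, Δ4=1/3
row 1: diag=10, rhs=18; c'=1/5, d'=9/5
row 2: denom=6−2·1/5=28/5; d'=(-30−2·9/5)/(28/5)=-6
row 3: denom=6−1·5/28=163/28; d'=(12−1·-6)/(163/28)=504/163
row 4: denom=10−2·56/163=1518/163; d'=(8−2·504/163)/(1518/163)=148/759
back: M4=148/759
back: M3=504/163−56/163·148/759=2296/759
back: M2=-6−5/28·2296/759=-4964/759
back: M1=9/5−1/5·-4964/759=2359/759
M: M0=0, M1=2359/759, M2=-4964/759, M3=2296/759, M4=148/759, M5=0
seg 0: a=0, c=M0/2=0, d=(M1−M0)/(6·3)=2359/13662, b=Δ0−h0·(2M0+M1)/6=-3877/1518
seg 1: a=-3, c=M1/2=2359/1518, d=(M2−M1)/(6·2)=-2441/3036, b=Δ1−h1·(2M1+M2)/6=1600/759
seg 2: a=1, c=M2/2=-2482/759, d=(M3−M2)/(6·1)=110/69, b=Δ2−h2·(2M2+M3)/6=-335/253
seg 3: a=-2, c=M3/2=1148/759, d=(M4−M3)/(6·2)=-179/759, b=Δ3−h3·(2M3+M4)/6=-2339/759
seg 4: a=-4, c=M4/2=74/759, d=(M5−M4)/(6·3)=-74/6831, b=Δ4−h4·(2M4+M5)/6=35/253
t_q=13/2 → seg 3, τ=1/2; S=-2+-2339/759·τ+1148/759·τ²+-179/759·τ³=-6461/2024

  seg 0: a=0 b=-3877/1518 c=0 d=2359/13662
  seg 1: a=-3 b=1600/759 c=2359/1518 d=-2441/3036
  seg 2: a=1 b=-335/253 c=-2482/759 d=110/69
  seg 3: a=-2 b=-2339/759 c=1148/759 d=-179/759
  seg 4: a=-4 b=35/253 c=74/759 d=-74/6831
S(13/2) = -6461/2024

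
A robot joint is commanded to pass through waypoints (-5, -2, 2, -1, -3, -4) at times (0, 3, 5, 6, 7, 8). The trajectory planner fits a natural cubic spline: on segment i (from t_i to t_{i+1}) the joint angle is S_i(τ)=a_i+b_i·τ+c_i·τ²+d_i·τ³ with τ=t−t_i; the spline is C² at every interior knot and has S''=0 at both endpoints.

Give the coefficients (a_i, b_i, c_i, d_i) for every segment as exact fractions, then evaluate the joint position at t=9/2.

Δ: Δ0=1, Δ1=2, Δ2=-3, Δ3=-2, Δ4=-1
row 1: diag=10, rhs=6; c'=1/5, d'=3/5
row 2: denom=6−2·1/5=28/5; d'=(-30−2·3/5)/(28/5)=-39/7
row 3: denom=4−1·5/28=107/28; d'=(6−1·-39/7)/(107/28)=324/107
row 4: denom=4−1·28/107=400/107; d'=(6−1·324/107)/(400/107)=159/200
back: M4=159/200
back: M3=324/107−28/107·159/200=141/50
back: M2=-39/7−5/28·141/50=-243/40
back: M1=3/5−1/5·-243/40=363/200
M: M0=0, M1=363/200, M2=-243/40, M3=141/50, M4=159/200, M5=0
seg 0: a=-5, c=M0/2=0, d=(M1−M0)/(6·3)=121/1200, b=Δ0−h0·(2M0+M1)/6=37/400
seg 1: a=-2, c=M1/2=363/400, d=(M2−M1)/(6·2)=-263/400, b=Δ1−h1·(2M1+M2)/6=563/200
seg 2: a=2, c=M2/2=-243/80, d=(M3−M2)/(6·1)=593/400, b=Δ2−h2·(2M2+M3)/6=-289/200
seg 3: a=-1, c=M3/2=141/100, d=(M4−M3)/(6·1)=-27/80, b=Δ3−h3·(2M3+M4)/6=-1229/400
seg 4: a=-3, c=M4/2=159/400, d=(M5−M4)/(6·1)=-53/400, b=Δ4−h4·(2M4+M5)/6=-253/200
t_q=9/2 → seg 1, τ=3/2; S=-2+563/200·τ+363/400·τ²+-263/400·τ³=1309/640

  seg 0: a=-5 b=37/400 c=0 d=121/1200
  seg 1: a=-2 b=563/200 c=363/400 d=-263/400
  seg 2: a=2 b=-289/200 c=-243/80 d=593/400
  seg 3: a=-1 b=-1229/400 c=141/100 d=-27/80
  seg 4: a=-3 b=-253/200 c=159/400 d=-53/400
S(9/2) = 1309/640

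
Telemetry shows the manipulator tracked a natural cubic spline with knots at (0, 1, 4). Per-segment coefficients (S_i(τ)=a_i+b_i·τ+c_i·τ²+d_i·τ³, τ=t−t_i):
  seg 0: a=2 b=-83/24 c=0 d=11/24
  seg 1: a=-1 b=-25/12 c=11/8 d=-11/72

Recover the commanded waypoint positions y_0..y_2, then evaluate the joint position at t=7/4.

y_0 = S_0(0) = a_0 = 2
y_1 = S_1(0) = a_1 = -1
y_2 = S_1(3) = 1
t_q=7/4 is in segment 1 (τ=3/4); S_1(τ)=-949/512

y_0=2 y_1=-1 y_2=1
S(7/4) = -949/512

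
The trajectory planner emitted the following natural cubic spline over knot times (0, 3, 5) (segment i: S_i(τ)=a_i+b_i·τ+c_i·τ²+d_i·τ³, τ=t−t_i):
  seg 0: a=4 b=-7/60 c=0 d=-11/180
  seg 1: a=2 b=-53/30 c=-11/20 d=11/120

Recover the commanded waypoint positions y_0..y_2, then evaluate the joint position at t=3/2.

y_0 = S_0(0) = a_0 = 4
y_1 = S_1(0) = a_1 = 2
y_2 = S_1(2) = -3
t_q=3/2 is in segment 0 (τ=3/2); S_0(τ)=579/160

y_0=4 y_1=2 y_2=-3
S(3/2) = 579/160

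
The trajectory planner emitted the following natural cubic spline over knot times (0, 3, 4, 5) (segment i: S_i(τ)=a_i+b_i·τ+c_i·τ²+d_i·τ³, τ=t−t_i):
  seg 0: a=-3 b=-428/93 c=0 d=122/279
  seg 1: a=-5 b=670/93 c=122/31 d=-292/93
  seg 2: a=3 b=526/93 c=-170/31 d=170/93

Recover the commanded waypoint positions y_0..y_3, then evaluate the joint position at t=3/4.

y_0=-3 y_1=-5 y_2=3 y_3=5
S(3/4) = -6217/992

y_0 = S_0(0) = a_0 = -3
y_1 = S_1(0) = a_1 = -5
y_2 = S_2(0) = a_2 = 3
y_3 = S_2(1) = 5
t_q=3/4 is in segment 0 (τ=3/4); S_0(τ)=-6217/992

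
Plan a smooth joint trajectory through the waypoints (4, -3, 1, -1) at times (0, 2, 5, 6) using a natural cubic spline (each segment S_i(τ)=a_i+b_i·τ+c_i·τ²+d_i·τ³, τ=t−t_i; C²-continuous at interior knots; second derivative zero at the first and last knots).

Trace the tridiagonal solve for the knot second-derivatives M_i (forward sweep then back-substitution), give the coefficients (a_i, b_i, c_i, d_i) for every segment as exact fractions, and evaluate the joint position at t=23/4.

Δ: Δ0=-7/2, Δ1=4/3, Δ2=-2
row 1: diag=10, rhs=29; c'=3/10, d'=29/10
row 2: denom=8−3·3/10=71/10; d'=(-20−3·29/10)/(71/10)=-287/71
back: M2=-287/71
back: M1=29/10−3/10·-287/71=292/71
M: M0=0, M1=292/71, M2=-287/71, M3=0
seg 0: a=4, c=M0/2=0, d=(M1−M0)/(6·2)=73/213, b=Δ0−h0·(2M0+M1)/6=-2075/426
seg 1: a=-3, c=M1/2=146/71, d=(M2−M1)/(6·3)=-193/426, b=Δ1−h1·(2M1+M2)/6=-323/426
seg 2: a=1, c=M2/2=-287/142, d=(M3−M2)/(6·1)=287/426, b=Δ2−h2·(2M2+M3)/6=-139/213
t_q=23/4 → seg 2, τ=3/4; S=1+-139/213·τ+-287/142·τ²+287/426·τ³=-3109/9088

  seg 0: a=4 b=-2075/426 c=0 d=73/213
  seg 1: a=-3 b=-323/426 c=146/71 d=-193/426
  seg 2: a=1 b=-139/213 c=-287/142 d=287/426
S(23/4) = -3109/9088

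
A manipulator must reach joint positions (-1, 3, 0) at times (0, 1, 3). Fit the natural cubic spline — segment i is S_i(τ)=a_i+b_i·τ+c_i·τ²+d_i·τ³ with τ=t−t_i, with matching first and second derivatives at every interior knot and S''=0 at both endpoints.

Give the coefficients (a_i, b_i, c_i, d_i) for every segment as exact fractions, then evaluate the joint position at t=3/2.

Δ: Δ0=4, Δ1=-3/2
row 1: diag=6, rhs=-33; c'=1/3, d'=-11/2
back: M1=-11/2
M: M0=0, M1=-11/2, M2=0
seg 0: a=-1, c=M0/2=0, d=(M1−M0)/(6·1)=-11/12, b=Δ0−h0·(2M0+M1)/6=59/12
seg 1: a=3, c=M1/2=-11/4, d=(M2−M1)/(6·2)=11/24, b=Δ1−h1·(2M1+M2)/6=13/6
t_q=3/2 → seg 1, τ=1/2; S=3+13/6·τ+-11/4·τ²+11/24·τ³=221/64

  seg 0: a=-1 b=59/12 c=0 d=-11/12
  seg 1: a=3 b=13/6 c=-11/4 d=11/24
S(3/2) = 221/64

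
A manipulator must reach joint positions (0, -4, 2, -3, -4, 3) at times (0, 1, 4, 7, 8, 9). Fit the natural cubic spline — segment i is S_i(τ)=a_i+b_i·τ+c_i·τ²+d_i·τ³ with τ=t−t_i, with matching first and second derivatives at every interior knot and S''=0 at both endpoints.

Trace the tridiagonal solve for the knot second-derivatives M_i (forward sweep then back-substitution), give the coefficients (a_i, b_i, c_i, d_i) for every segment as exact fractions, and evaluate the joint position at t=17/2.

Δ: Δ0=-4, Δ1=2, Δ2=-5/3, Δ3=-1, Δ4=7
row 1: diag=8, rhs=36; c'=3/8, d'=9/2
row 2: denom=12−3·3/8=87/8; d'=(-22−3·9/2)/(87/8)=-284/87
row 3: denom=8−3·8/29=208/29; d'=(4−3·-284/87)/(208/29)=25/13
row 4: denom=4−1·29/208=803/208; d'=(48−1·25/13)/(803/208)=9584/803
back: M4=9584/803
back: M3=25/13−29/208·9584/803=208/803
back: M2=-284/87−8/29·208/803=-8036/2409
back: M1=9/2−3/8·-8036/2409=4618/803
M: M0=0, M1=4618/803, M2=-8036/2409, M3=208/803, M4=9584/803, M5=0
seg 0: a=0, c=M0/2=0, d=(M1−M0)/(6·1)=2309/2409, b=Δ0−h0·(2M0+M1)/6=-11945/2409
seg 1: a=-4, c=M1/2=2309/803, d=(M2−M1)/(6·3)=-995/1971, b=Δ1−h1·(2M1+M2)/6=-5018/2409
seg 2: a=2, c=M2/2=-4018/2409, d=(M3−M2)/(6·3)=4330/21681, b=Δ2−h2·(2M2+M3)/6=3709/2409
seg 3: a=-3, c=M3/2=104/803, d=(M4−M3)/(6·1)=4688/2409, b=Δ3−h3·(2M3+M4)/6=-7409/2409
seg 4: a=-4, c=M4/2=4792/803, d=(M5−M4)/(6·1)=-4792/2409, b=Δ4−h4·(2M4+M5)/6=7279/2409
t_q=17/2 → seg 4, τ=1/2; S=-4+7279/2409·τ+4792/803·τ²+-4792/2409·τ³=-2001/1606

  seg 0: a=0 b=-11945/2409 c=0 d=2309/2409
  seg 1: a=-4 b=-5018/2409 c=2309/803 d=-995/1971
  seg 2: a=2 b=3709/2409 c=-4018/2409 d=4330/21681
  seg 3: a=-3 b=-7409/2409 c=104/803 d=4688/2409
  seg 4: a=-4 b=7279/2409 c=4792/803 d=-4792/2409
S(17/2) = -2001/1606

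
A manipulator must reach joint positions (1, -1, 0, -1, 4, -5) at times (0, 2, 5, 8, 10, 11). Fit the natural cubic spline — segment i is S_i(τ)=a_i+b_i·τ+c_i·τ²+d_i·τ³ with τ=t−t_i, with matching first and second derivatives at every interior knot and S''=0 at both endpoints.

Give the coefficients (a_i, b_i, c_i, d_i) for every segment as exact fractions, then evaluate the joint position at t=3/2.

  seg 0: a=1 b=-689/473 c=0 d=54/473
  seg 1: a=-1 b=-41/473 c=324/473 d=-2320/12771
  seg 2: a=0 b=-417/473 c=-1348/1419 d=4822/12771
  seg 3: a=-1 b=1709/473 c=1158/473 d=-5685/3784
  seg 4: a=4 b=-4373/946 c=-12423/1892 d=4141/1892
S(3/2) = -1513/1892

Δ: Δ0=-1, Δ1=1/3, Δ2=-1/3, Δ3=5/2, Δ4=-9
row 1: diag=10, rhs=8; c'=3/10, d'=4/5
row 2: denom=12−3·3/10=111/10; d'=(-4−3·4/5)/(111/10)=-64/111
row 3: denom=10−3·10/37=340/37; d'=(17−3·-64/111)/(340/37)=693/340
row 4: denom=6−2·37/170=473/85; d'=(-69−2·693/340)/(473/85)=-12423/946
back: M4=-12423/946
back: M3=693/340−37/170·-12423/946=2316/473
back: M2=-64/111−10/37·2316/473=-2696/1419
back: M1=4/5−3/10·-2696/1419=648/473
M: M0=0, M1=648/473, M2=-2696/1419, M3=2316/473, M4=-12423/946, M5=0
seg 0: a=1, c=M0/2=0, d=(M1−M0)/(6·2)=54/473, b=Δ0−h0·(2M0+M1)/6=-689/473
seg 1: a=-1, c=M1/2=324/473, d=(M2−M1)/(6·3)=-2320/12771, b=Δ1−h1·(2M1+M2)/6=-41/473
seg 2: a=0, c=M2/2=-1348/1419, d=(M3−M2)/(6·3)=4822/12771, b=Δ2−h2·(2M2+M3)/6=-417/473
seg 3: a=-1, c=M3/2=1158/473, d=(M4−M3)/(6·2)=-5685/3784, b=Δ3−h3·(2M3+M4)/6=1709/473
seg 4: a=4, c=M4/2=-12423/1892, d=(M5−M4)/(6·1)=4141/1892, b=Δ4−h4·(2M4+M5)/6=-4373/946
t_q=3/2 → seg 0, τ=3/2; S=1+-689/473·τ+0·τ²+54/473·τ³=-1513/1892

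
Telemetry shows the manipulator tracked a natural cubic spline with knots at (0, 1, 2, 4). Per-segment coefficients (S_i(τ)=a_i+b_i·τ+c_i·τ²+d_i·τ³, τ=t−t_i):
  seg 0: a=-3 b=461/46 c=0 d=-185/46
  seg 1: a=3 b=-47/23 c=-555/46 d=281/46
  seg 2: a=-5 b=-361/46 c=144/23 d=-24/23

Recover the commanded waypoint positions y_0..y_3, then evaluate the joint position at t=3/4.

y_0 = S_0(0) = a_0 = -3
y_1 = S_1(0) = a_1 = 3
y_2 = S_2(0) = a_2 = -5
y_3 = S_2(2) = -4
t_q=3/4 is in segment 0 (τ=3/4); S_0(τ)=8301/2944

y_0=-3 y_1=3 y_2=-5 y_3=-4
S(3/4) = 8301/2944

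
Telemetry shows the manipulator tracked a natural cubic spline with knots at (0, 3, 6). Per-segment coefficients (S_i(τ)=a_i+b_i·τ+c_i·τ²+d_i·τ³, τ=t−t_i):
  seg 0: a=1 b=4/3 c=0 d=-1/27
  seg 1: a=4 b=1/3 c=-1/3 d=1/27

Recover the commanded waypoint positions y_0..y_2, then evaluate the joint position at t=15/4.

y_0 = S_0(0) = a_0 = 1
y_1 = S_1(0) = a_1 = 4
y_2 = S_1(3) = 3
t_q=15/4 is in segment 1 (τ=3/4); S_1(τ)=261/64

y_0=1 y_1=4 y_2=3
S(15/4) = 261/64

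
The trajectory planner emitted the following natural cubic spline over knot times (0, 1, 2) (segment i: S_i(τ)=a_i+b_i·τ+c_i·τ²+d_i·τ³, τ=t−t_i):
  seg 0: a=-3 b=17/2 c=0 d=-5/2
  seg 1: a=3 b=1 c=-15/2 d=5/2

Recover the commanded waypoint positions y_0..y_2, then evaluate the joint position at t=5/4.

y_0 = S_0(0) = a_0 = -3
y_1 = S_1(0) = a_1 = 3
y_2 = S_1(1) = -1
t_q=5/4 is in segment 1 (τ=1/4); S_1(τ)=361/128

y_0=-3 y_1=3 y_2=-1
S(5/4) = 361/128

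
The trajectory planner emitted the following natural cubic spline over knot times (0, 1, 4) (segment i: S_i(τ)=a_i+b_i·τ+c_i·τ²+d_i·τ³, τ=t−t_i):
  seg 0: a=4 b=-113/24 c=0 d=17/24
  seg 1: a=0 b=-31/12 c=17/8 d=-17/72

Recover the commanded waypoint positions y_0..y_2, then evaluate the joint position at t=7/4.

y_0=4 y_1=0 y_2=5
S(7/4) = -431/512

y_0 = S_0(0) = a_0 = 4
y_1 = S_1(0) = a_1 = 0
y_2 = S_1(3) = 5
t_q=7/4 is in segment 1 (τ=3/4); S_1(τ)=-431/512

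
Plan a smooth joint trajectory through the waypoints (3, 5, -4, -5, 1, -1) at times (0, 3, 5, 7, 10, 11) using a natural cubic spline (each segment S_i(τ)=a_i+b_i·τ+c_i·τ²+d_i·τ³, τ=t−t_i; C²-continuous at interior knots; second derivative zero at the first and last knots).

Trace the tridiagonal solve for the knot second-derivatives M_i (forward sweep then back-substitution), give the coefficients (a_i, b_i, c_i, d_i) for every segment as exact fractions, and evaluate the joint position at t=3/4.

  seg 0: a=3 b=3253/1269 c=0 d=-2407/11421
  seg 1: a=5 b=-3968/1269 c=-2407/1269 d=6143/10152
  seg 2: a=-4 b=-2921/846 c=8801/5076 d=-1307/10152
  seg 3: a=-5 b=2459/1269 c=1220/1269 d=-3581/11421
  seg 4: a=1 b=-964/1269 c=-787/423 d=787/1269
S(3/4) = 43619/9024

Δ: Δ0=2/3, Δ1=-9/2, Δ2=-1/2, Δ3=2, Δ4=-2
row 1: diag=10, rhs=-31; c'=1/5, d'=-31/10
row 2: denom=8−2·1/5=38/5; d'=(24−2·-31/10)/(38/5)=151/38
row 3: denom=10−2·5/19=180/19; d'=(15−2·151/38)/(180/19)=67/90
row 4: denom=8−3·19/60=141/20; d'=(-24−3·67/90)/(141/20)=-1574/423
back: M4=-1574/423
back: M3=67/90−19/60·-1574/423=2440/1269
back: M2=151/38−5/19·2440/1269=8801/2538
back: M1=-31/10−1/5·8801/2538=-4814/1269
M: M0=0, M1=-4814/1269, M2=8801/2538, M3=2440/1269, M4=-1574/423, M5=0
seg 0: a=3, c=M0/2=0, d=(M1−M0)/(6·3)=-2407/11421, b=Δ0−h0·(2M0+M1)/6=3253/1269
seg 1: a=5, c=M1/2=-2407/1269, d=(M2−M1)/(6·2)=6143/10152, b=Δ1−h1·(2M1+M2)/6=-3968/1269
seg 2: a=-4, c=M2/2=8801/5076, d=(M3−M2)/(6·2)=-1307/10152, b=Δ2−h2·(2M2+M3)/6=-2921/846
seg 3: a=-5, c=M3/2=1220/1269, d=(M4−M3)/(6·3)=-3581/11421, b=Δ3−h3·(2M3+M4)/6=2459/1269
seg 4: a=1, c=M4/2=-787/423, d=(M5−M4)/(6·1)=787/1269, b=Δ4−h4·(2M4+M5)/6=-964/1269
t_q=3/4 → seg 0, τ=3/4; S=3+3253/1269·τ+0·τ²+-2407/11421·τ³=43619/9024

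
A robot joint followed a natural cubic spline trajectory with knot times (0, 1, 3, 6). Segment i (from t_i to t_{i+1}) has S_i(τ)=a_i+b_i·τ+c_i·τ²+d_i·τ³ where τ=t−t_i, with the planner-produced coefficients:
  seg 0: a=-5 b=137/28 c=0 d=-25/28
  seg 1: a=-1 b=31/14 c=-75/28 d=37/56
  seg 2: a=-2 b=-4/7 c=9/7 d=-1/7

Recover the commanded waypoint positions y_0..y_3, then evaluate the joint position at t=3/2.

y_0=-5 y_1=-1 y_2=-2 y_3=4
S(3/2) = -215/448

y_0 = S_0(0) = a_0 = -5
y_1 = S_1(0) = a_1 = -1
y_2 = S_2(0) = a_2 = -2
y_3 = S_2(3) = 4
t_q=3/2 is in segment 1 (τ=1/2); S_1(τ)=-215/448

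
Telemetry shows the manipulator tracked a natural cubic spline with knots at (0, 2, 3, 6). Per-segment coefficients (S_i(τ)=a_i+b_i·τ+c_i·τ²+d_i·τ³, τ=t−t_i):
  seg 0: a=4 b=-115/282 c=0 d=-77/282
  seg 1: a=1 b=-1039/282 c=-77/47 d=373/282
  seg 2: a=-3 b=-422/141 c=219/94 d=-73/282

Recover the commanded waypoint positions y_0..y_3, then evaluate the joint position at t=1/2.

y_0 = S_0(0) = a_0 = 4
y_1 = S_1(0) = a_1 = 1
y_2 = S_2(0) = a_2 = -3
y_3 = S_2(3) = 2
t_q=1/2 is in segment 0 (τ=1/2); S_0(τ)=2829/752

y_0=4 y_1=1 y_2=-3 y_3=2
S(1/2) = 2829/752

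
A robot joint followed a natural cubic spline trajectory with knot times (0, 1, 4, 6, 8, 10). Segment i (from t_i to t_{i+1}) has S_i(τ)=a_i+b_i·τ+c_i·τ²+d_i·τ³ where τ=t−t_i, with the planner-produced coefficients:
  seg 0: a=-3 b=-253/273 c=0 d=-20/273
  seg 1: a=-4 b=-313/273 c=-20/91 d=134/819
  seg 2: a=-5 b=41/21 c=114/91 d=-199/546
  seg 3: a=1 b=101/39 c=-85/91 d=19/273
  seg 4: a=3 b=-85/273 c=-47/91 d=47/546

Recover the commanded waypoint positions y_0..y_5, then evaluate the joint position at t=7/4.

y_0 = S_0(0) = a_0 = -3
y_1 = S_1(0) = a_1 = -4
y_2 = S_2(0) = a_2 = -5
y_3 = S_3(0) = a_3 = 1
y_4 = S_4(0) = a_4 = 3
y_5 = S_4(2) = 1
t_q=7/4 is in segment 1 (τ=3/4); S_1(τ)=-14311/2912

y_0=-3 y_1=-4 y_2=-5 y_3=1 y_4=3 y_5=1
S(7/4) = -14311/2912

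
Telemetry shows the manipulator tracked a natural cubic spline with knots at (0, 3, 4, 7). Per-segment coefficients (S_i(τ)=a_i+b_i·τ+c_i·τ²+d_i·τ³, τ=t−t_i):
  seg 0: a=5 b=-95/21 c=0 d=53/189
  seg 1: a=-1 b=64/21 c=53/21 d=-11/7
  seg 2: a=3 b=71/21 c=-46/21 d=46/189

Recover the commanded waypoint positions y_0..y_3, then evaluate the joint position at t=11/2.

y_0=5 y_1=-1 y_2=3 y_3=0
S(11/2) = 111/28

y_0 = S_0(0) = a_0 = 5
y_1 = S_1(0) = a_1 = -1
y_2 = S_2(0) = a_2 = 3
y_3 = S_2(3) = 0
t_q=11/2 is in segment 2 (τ=3/2); S_2(τ)=111/28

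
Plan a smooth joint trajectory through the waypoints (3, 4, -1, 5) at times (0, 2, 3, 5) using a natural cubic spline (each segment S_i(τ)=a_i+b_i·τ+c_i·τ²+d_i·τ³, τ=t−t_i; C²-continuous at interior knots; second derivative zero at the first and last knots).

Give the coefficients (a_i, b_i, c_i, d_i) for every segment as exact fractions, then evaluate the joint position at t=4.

  seg 0: a=3 b=199/70 c=0 d=-41/70
  seg 1: a=4 b=-293/70 c=-123/35 d=27/10
  seg 2: a=-1 b=-109/35 c=321/70 d=-107/140
S(4) = -41/140

Δ: Δ0=1/2, Δ1=-5, Δ2=3
row 1: diag=6, rhs=-33; c'=1/6, d'=-11/2
row 2: denom=6−1·1/6=35/6; d'=(48−1·-11/2)/(35/6)=321/35
back: M2=321/35
back: M1=-11/2−1/6·321/35=-246/35
M: M0=0, M1=-246/35, M2=321/35, M3=0
seg 0: a=3, c=M0/2=0, d=(M1−M0)/(6·2)=-41/70, b=Δ0−h0·(2M0+M1)/6=199/70
seg 1: a=4, c=M1/2=-123/35, d=(M2−M1)/(6·1)=27/10, b=Δ1−h1·(2M1+M2)/6=-293/70
seg 2: a=-1, c=M2/2=321/70, d=(M3−M2)/(6·2)=-107/140, b=Δ2−h2·(2M2+M3)/6=-109/35
t_q=4 → seg 2, τ=1; S=-1+-109/35·τ+321/70·τ²+-107/140·τ³=-41/140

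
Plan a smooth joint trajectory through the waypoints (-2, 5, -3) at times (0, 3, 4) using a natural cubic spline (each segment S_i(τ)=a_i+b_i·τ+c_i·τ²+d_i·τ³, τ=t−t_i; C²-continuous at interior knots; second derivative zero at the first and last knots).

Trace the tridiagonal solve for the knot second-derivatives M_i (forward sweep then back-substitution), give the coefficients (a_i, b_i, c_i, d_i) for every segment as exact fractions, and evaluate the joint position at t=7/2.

  seg 0: a=-2 b=149/24 c=0 d=-31/72
  seg 1: a=5 b=-65/12 c=-31/8 d=31/24
S(7/2) = 95/64

Δ: Δ0=7/3, Δ1=-8
row 1: diag=8, rhs=-62; c'=1/8, d'=-31/4
back: M1=-31/4
M: M0=0, M1=-31/4, M2=0
seg 0: a=-2, c=M0/2=0, d=(M1−M0)/(6·3)=-31/72, b=Δ0−h0·(2M0+M1)/6=149/24
seg 1: a=5, c=M1/2=-31/8, d=(M2−M1)/(6·1)=31/24, b=Δ1−h1·(2M1+M2)/6=-65/12
t_q=7/2 → seg 1, τ=1/2; S=5+-65/12·τ+-31/8·τ²+31/24·τ³=95/64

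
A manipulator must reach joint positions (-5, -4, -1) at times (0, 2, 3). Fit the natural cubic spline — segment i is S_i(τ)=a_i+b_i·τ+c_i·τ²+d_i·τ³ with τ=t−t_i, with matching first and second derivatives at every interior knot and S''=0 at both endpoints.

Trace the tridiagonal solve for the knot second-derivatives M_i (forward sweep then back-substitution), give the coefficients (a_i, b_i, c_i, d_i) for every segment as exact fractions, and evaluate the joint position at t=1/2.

  seg 0: a=-5 b=-1/3 c=0 d=5/24
  seg 1: a=-4 b=13/6 c=5/4 d=-5/12
S(1/2) = -329/64

Δ: Δ0=1/2, Δ1=3
row 1: diag=6, rhs=15; c'=1/6, d'=5/2
back: M1=5/2
M: M0=0, M1=5/2, M2=0
seg 0: a=-5, c=M0/2=0, d=(M1−M0)/(6·2)=5/24, b=Δ0−h0·(2M0+M1)/6=-1/3
seg 1: a=-4, c=M1/2=5/4, d=(M2−M1)/(6·1)=-5/12, b=Δ1−h1·(2M1+M2)/6=13/6
t_q=1/2 → seg 0, τ=1/2; S=-5+-1/3·τ+0·τ²+5/24·τ³=-329/64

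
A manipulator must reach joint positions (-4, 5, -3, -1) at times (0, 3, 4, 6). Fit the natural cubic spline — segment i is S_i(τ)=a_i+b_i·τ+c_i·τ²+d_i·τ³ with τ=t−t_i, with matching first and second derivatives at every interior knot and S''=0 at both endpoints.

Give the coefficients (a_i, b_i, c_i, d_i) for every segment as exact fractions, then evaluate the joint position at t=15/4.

  seg 0: a=-4 b=366/47 c=0 d=-25/47
  seg 1: a=5 b=-309/47 c=-225/47 d=158/47
  seg 2: a=-3 b=-285/47 c=249/47 d=-83/94
S(15/4) = -1813/1504

Δ: Δ0=3, Δ1=-8, Δ2=1
row 1: diag=8, rhs=-66; c'=1/8, d'=-33/4
row 2: denom=6−1·1/8=47/8; d'=(54−1·-33/4)/(47/8)=498/47
back: M2=498/47
back: M1=-33/4−1/8·498/47=-450/47
M: M0=0, M1=-450/47, M2=498/47, M3=0
seg 0: a=-4, c=M0/2=0, d=(M1−M0)/(6·3)=-25/47, b=Δ0−h0·(2M0+M1)/6=366/47
seg 1: a=5, c=M1/2=-225/47, d=(M2−M1)/(6·1)=158/47, b=Δ1−h1·(2M1+M2)/6=-309/47
seg 2: a=-3, c=M2/2=249/47, d=(M3−M2)/(6·2)=-83/94, b=Δ2−h2·(2M2+M3)/6=-285/47
t_q=15/4 → seg 1, τ=3/4; S=5+-309/47·τ+-225/47·τ²+158/47·τ³=-1813/1504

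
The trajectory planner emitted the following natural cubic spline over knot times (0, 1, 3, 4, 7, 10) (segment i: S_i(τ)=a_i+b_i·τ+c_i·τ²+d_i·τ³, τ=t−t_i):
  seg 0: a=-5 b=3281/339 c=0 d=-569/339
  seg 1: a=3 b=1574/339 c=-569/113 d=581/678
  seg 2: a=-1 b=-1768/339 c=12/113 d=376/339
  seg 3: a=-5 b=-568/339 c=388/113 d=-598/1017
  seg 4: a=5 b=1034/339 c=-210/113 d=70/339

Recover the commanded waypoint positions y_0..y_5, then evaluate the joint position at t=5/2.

y_0 = S_0(0) = a_0 = -5
y_1 = S_1(0) = a_1 = 3
y_2 = S_2(0) = a_2 = -1
y_3 = S_3(0) = a_3 = -5
y_4 = S_4(0) = a_4 = 5
y_5 = S_4(3) = 3
t_q=5/2 is in segment 1 (τ=3/2); S_1(τ)=2761/1808

y_0=-5 y_1=3 y_2=-1 y_3=-5 y_4=5 y_5=3
S(5/2) = 2761/1808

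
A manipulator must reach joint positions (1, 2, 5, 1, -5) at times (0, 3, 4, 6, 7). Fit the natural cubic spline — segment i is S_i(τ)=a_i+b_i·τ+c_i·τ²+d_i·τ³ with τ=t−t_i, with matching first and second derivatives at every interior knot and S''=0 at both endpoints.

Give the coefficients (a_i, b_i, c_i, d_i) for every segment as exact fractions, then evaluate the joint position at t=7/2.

Δ: Δ0=1/3, Δ1=3, Δ2=-2, Δ3=-6
row 1: diag=8, rhs=16; c'=1/8, d'=2
row 2: denom=6−1·1/8=47/8; d'=(-30−1·2)/(47/8)=-256/47
row 3: denom=6−2·16/47=250/47; d'=(-24−2·-256/47)/(250/47)=-308/125
back: M3=-308/125
back: M2=-256/47−16/47·-308/125=-576/125
back: M1=2−1/8·-576/125=322/125
M: M0=0, M1=322/125, M2=-576/125, M3=-308/125, M4=0
seg 0: a=1, c=M0/2=0, d=(M1−M0)/(6·3)=161/1125, b=Δ0−h0·(2M0+M1)/6=-358/375
seg 1: a=2, c=M1/2=161/125, d=(M2−M1)/(6·1)=-449/375, b=Δ1−h1·(2M1+M2)/6=1091/375
seg 2: a=5, c=M2/2=-288/125, d=(M3−M2)/(6·2)=67/375, b=Δ2−h2·(2M2+M3)/6=142/75
seg 3: a=1, c=M3/2=-154/125, d=(M4−M3)/(6·1)=154/375, b=Δ3−h3·(2M3+M4)/6=-1942/375
t_q=7/2 → seg 1, τ=1/2; S=2+1091/375·τ+161/125·τ²+-449/375·τ³=3627/1000

  seg 0: a=1 b=-358/375 c=0 d=161/1125
  seg 1: a=2 b=1091/375 c=161/125 d=-449/375
  seg 2: a=5 b=142/75 c=-288/125 d=67/375
  seg 3: a=1 b=-1942/375 c=-154/125 d=154/375
S(7/2) = 3627/1000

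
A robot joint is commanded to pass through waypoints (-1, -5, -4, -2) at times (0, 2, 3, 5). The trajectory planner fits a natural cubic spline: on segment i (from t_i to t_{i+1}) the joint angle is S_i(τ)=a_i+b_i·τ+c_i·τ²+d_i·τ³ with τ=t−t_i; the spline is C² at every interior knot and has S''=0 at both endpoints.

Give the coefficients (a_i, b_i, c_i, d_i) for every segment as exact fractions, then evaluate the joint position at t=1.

Δ: Δ0=-2, Δ1=1, Δ2=1
row 1: diag=6, rhs=18; c'=1/6, d'=3
row 2: denom=6−1·1/6=35/6; d'=(0−1·3)/(35/6)=-18/35
back: M2=-18/35
back: M1=3−1/6·-18/35=108/35
M: M0=0, M1=108/35, M2=-18/35, M3=0
seg 0: a=-1, c=M0/2=0, d=(M1−M0)/(6·2)=9/35, b=Δ0−h0·(2M0+M1)/6=-106/35
seg 1: a=-5, c=M1/2=54/35, d=(M2−M1)/(6·1)=-3/5, b=Δ1−h1·(2M1+M2)/6=2/35
seg 2: a=-4, c=M2/2=-9/35, d=(M3−M2)/(6·2)=3/70, b=Δ2−h2·(2M2+M3)/6=47/35
t_q=1 → seg 0, τ=1; S=-1+-106/35·τ+0·τ²+9/35·τ³=-132/35

  seg 0: a=-1 b=-106/35 c=0 d=9/35
  seg 1: a=-5 b=2/35 c=54/35 d=-3/5
  seg 2: a=-4 b=47/35 c=-9/35 d=3/70
S(1) = -132/35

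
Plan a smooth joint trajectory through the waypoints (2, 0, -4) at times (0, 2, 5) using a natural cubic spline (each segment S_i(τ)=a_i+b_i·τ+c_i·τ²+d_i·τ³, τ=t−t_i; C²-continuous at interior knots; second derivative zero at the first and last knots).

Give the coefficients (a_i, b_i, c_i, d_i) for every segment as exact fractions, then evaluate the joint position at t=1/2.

Δ: Δ0=-1, Δ1=-4/3
row 1: diag=10, rhs=-2; c'=3/10, d'=-1/5
back: M1=-1/5
M: M0=0, M1=-1/5, M2=0
seg 0: a=2, c=M0/2=0, d=(M1−M0)/(6·2)=-1/60, b=Δ0−h0·(2M0+M1)/6=-14/15
seg 1: a=0, c=M1/2=-1/10, d=(M2−M1)/(6·3)=1/90, b=Δ1−h1·(2M1+M2)/6=-17/15
t_q=1/2 → seg 0, τ=1/2; S=2+-14/15·τ+0·τ²+-1/60·τ³=49/32

  seg 0: a=2 b=-14/15 c=0 d=-1/60
  seg 1: a=0 b=-17/15 c=-1/10 d=1/90
S(1/2) = 49/32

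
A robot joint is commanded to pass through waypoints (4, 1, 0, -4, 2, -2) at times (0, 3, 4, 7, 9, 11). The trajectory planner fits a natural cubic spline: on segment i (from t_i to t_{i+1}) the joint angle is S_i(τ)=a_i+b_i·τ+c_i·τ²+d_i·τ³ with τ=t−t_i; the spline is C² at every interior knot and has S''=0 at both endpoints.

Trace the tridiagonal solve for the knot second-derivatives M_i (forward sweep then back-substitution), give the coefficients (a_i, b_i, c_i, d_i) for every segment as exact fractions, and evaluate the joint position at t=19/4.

Δ: Δ0=-1, Δ1=-1, Δ2=-4/3, Δ3=3, Δ4=-2
row 1: diag=8, rhs=0; c'=1/8, d'=0
row 2: denom=8−1·1/8=63/8; d'=(-2−1·0)/(63/8)=-16/63
row 3: denom=10−3·8/21=62/7; d'=(26−3·-16/63)/(62/7)=281/93
row 4: denom=8−2·7/31=234/31; d'=(-30−2·281/93)/(234/31)=-1676/351
back: M4=-1676/351
back: M3=281/93−7/31·-1676/351=1439/351
back: M2=-16/63−8/21·1439/351=-1912/1053
back: M1=0−1/8·-1912/1053=239/1053
M: M0=0, M1=239/1053, M2=-1912/1053, M3=1439/351, M4=-1676/351, M5=0
seg 0: a=4, c=M0/2=0, d=(M1−M0)/(6·3)=239/18954, b=Δ0−h0·(2M0+M1)/6=-2345/2106
seg 1: a=1, c=M1/2=239/2106, d=(M2−M1)/(6·1)=-239/702, b=Δ1−h1·(2M1+M2)/6=-814/1053
seg 2: a=0, c=M2/2=-956/1053, d=(M3−M2)/(6·3)=6229/18954, b=Δ2−h2·(2M2+M3)/6=-3301/2106
seg 3: a=-4, c=M3/2=1439/702, d=(M4−M3)/(6·2)=-3115/4212, b=Δ3−h3·(2M3+M4)/6=1957/1053
seg 4: a=2, c=M4/2=-838/351, d=(M5−M4)/(6·2)=419/1053, b=Δ4−h4·(2M4+M5)/6=1246/1053
t_q=19/4 → seg 2, τ=3/4; S=0+-3301/2106·τ+-956/1053·τ²+6229/18954·τ³=-23177/14976

  seg 0: a=4 b=-2345/2106 c=0 d=239/18954
  seg 1: a=1 b=-814/1053 c=239/2106 d=-239/702
  seg 2: a=0 b=-3301/2106 c=-956/1053 d=6229/18954
  seg 3: a=-4 b=1957/1053 c=1439/702 d=-3115/4212
  seg 4: a=2 b=1246/1053 c=-838/351 d=419/1053
S(19/4) = -23177/14976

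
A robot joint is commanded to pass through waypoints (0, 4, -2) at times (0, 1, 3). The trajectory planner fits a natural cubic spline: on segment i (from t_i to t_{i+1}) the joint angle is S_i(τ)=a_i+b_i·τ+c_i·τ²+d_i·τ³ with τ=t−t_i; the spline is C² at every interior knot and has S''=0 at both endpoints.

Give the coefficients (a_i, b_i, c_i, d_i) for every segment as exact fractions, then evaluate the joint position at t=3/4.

Δ: Δ0=4, Δ1=-3
row 1: diag=6, rhs=-42; c'=1/3, d'=-7
back: M1=-7
M: M0=0, M1=-7, M2=0
seg 0: a=0, c=M0/2=0, d=(M1−M0)/(6·1)=-7/6, b=Δ0−h0·(2M0+M1)/6=31/6
seg 1: a=4, c=M1/2=-7/2, d=(M2−M1)/(6·2)=7/12, b=Δ1−h1·(2M1+M2)/6=5/3
t_q=3/4 → seg 0, τ=3/4; S=0+31/6·τ+0·τ²+-7/6·τ³=433/128

  seg 0: a=0 b=31/6 c=0 d=-7/6
  seg 1: a=4 b=5/3 c=-7/2 d=7/12
S(3/4) = 433/128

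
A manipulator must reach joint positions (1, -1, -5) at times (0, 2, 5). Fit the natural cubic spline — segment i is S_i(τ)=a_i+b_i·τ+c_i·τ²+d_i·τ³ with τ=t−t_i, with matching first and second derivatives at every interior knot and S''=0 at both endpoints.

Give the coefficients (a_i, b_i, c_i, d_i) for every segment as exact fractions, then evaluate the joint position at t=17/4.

Δ: Δ0=-1, Δ1=-4/3
row 1: diag=10, rhs=-2; c'=3/10, d'=-1/5
back: M1=-1/5
M: M0=0, M1=-1/5, M2=0
seg 0: a=1, c=M0/2=0, d=(M1−M0)/(6·2)=-1/60, b=Δ0−h0·(2M0+M1)/6=-14/15
seg 1: a=-1, c=M1/2=-1/10, d=(M2−M1)/(6·3)=1/90, b=Δ1−h1·(2M1+M2)/6=-17/15
t_q=17/4 → seg 1, τ=9/4; S=-1+-17/15·τ+-1/10·τ²+1/90·τ³=-503/128

  seg 0: a=1 b=-14/15 c=0 d=-1/60
  seg 1: a=-1 b=-17/15 c=-1/10 d=1/90
S(17/4) = -503/128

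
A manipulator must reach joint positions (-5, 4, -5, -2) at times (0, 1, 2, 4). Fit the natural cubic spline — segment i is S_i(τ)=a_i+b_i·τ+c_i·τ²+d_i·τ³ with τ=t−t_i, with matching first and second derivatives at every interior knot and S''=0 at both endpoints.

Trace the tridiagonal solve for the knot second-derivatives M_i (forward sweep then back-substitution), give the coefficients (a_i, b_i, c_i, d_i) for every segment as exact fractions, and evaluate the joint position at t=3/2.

Δ: Δ0=9, Δ1=-9, Δ2=3/2
row 1: diag=4, rhs=-108; c'=1/4, d'=-27
row 2: denom=6−1·1/4=23/4; d'=(63−1·-27)/(23/4)=360/23
back: M2=360/23
back: M1=-27−1/4·360/23=-711/23
M: M0=0, M1=-711/23, M2=360/23, M3=0
seg 0: a=-5, c=M0/2=0, d=(M1−M0)/(6·1)=-237/46, b=Δ0−h0·(2M0+M1)/6=651/46
seg 1: a=4, c=M1/2=-711/46, d=(M2−M1)/(6·1)=357/46, b=Δ1−h1·(2M1+M2)/6=-30/23
seg 2: a=-5, c=M2/2=180/23, d=(M3−M2)/(6·2)=-30/23, b=Δ2−h2·(2M2+M3)/6=-411/46
t_q=3/2 → seg 1, τ=1/2; S=4+-30/23·τ+-711/46·τ²+357/46·τ³=167/368

  seg 0: a=-5 b=651/46 c=0 d=-237/46
  seg 1: a=4 b=-30/23 c=-711/46 d=357/46
  seg 2: a=-5 b=-411/46 c=180/23 d=-30/23
S(3/2) = 167/368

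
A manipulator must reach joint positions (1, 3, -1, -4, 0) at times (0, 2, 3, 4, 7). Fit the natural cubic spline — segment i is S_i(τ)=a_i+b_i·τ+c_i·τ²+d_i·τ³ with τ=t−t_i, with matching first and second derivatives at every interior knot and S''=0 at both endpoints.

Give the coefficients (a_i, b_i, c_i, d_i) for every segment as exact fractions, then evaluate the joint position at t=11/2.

Δ: Δ0=1, Δ1=-4, Δ2=-3, Δ3=4/3
row 1: diag=6, rhs=-30; c'=1/6, d'=-5
row 2: denom=4−1·1/6=23/6; d'=(6−1·-5)/(23/6)=66/23
row 3: denom=8−1·6/23=178/23; d'=(26−1·66/23)/(178/23)=266/89
back: M3=266/89
back: M2=66/23−6/23·266/89=186/89
back: M1=-5−1/6·186/89=-476/89
M: M0=0, M1=-476/89, M2=186/89, M3=266/89, M4=0
seg 0: a=1, c=M0/2=0, d=(M1−M0)/(6·2)=-119/267, b=Δ0−h0·(2M0+M1)/6=743/267
seg 1: a=3, c=M1/2=-238/89, d=(M2−M1)/(6·1)=331/267, b=Δ1−h1·(2M1+M2)/6=-685/267
seg 2: a=-1, c=M2/2=93/89, d=(M3−M2)/(6·1)=40/267, b=Δ2−h2·(2M2+M3)/6=-1120/267
seg 3: a=-4, c=M3/2=133/89, d=(M4−M3)/(6·3)=-133/801, b=Δ3−h3·(2M3+M4)/6=-442/267
t_q=11/2 → seg 3, τ=3/2; S=-4+-442/267·τ+133/89·τ²+-133/801·τ³=-2621/712

  seg 0: a=1 b=743/267 c=0 d=-119/267
  seg 1: a=3 b=-685/267 c=-238/89 d=331/267
  seg 2: a=-1 b=-1120/267 c=93/89 d=40/267
  seg 3: a=-4 b=-442/267 c=133/89 d=-133/801
S(11/2) = -2621/712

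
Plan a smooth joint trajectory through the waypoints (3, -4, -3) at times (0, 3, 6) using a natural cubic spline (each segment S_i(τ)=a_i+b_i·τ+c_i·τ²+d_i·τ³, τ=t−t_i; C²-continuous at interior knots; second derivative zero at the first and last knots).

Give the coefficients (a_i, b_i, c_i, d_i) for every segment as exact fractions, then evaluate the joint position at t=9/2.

Δ: Δ0=-7/3, Δ1=1/3
row 1: diag=12, rhs=16; c'=1/4, d'=4/3
back: M1=4/3
M: M0=0, M1=4/3, M2=0
seg 0: a=3, c=M0/2=0, d=(M1−M0)/(6·3)=2/27, b=Δ0−h0·(2M0+M1)/6=-3
seg 1: a=-4, c=M1/2=2/3, d=(M2−M1)/(6·3)=-2/27, b=Δ1−h1·(2M1+M2)/6=-1
t_q=9/2 → seg 1, τ=3/2; S=-4+-1·τ+2/3·τ²+-2/27·τ³=-17/4

  seg 0: a=3 b=-3 c=0 d=2/27
  seg 1: a=-4 b=-1 c=2/3 d=-2/27
S(9/2) = -17/4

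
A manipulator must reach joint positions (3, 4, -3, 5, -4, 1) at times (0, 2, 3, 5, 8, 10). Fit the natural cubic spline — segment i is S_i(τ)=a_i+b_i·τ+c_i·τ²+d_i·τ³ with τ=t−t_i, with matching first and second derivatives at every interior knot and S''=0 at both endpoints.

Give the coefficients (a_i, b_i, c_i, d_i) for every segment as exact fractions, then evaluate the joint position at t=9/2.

Δ: Δ0=1/2, Δ1=-7, Δ2=4, Δ3=-3, Δ4=5/2
row 1: diag=6, rhs=-45; c'=1/6, d'=-15/2
row 2: denom=6−1·1/6=35/6; d'=(66−1·-15/2)/(35/6)=63/5
row 3: denom=10−2·12/35=326/35; d'=(-42−2·63/5)/(326/35)=-1176/163
row 4: denom=10−3·105/326=2945/326; d'=(33−3·-1176/163)/(2945/326)=17814/2945
back: M4=17814/2945
back: M3=-1176/163−105/326·17814/2945=-5397/589
back: M2=63/5−12/35·-5397/589=46359/2945
back: M1=-15/2−1/6·46359/2945=-29814/2945
M: M0=0, M1=-29814/2945, M2=46359/2945, M3=-5397/589, M4=17814/2945, M5=0
seg 0: a=3, c=M0/2=0, d=(M1−M0)/(6·2)=-4969/5890, b=Δ0−h0·(2M0+M1)/6=22821/5890
seg 1: a=4, c=M1/2=-14907/2945, d=(M2−M1)/(6·1)=25391/5890, b=Δ1−h1·(2M1+M2)/6=-36807/5890
seg 2: a=-3, c=M2/2=46359/5890, d=(M3−M2)/(6·2)=-6112/2945, b=Δ2−h2·(2M2+M3)/6=-10131/2945
seg 3: a=5, c=M3/2=-5397/1178, d=(M4−M3)/(6·3)=14933/17670, b=Δ3−h3·(2M3+M4)/6=9243/2945
seg 4: a=-4, c=M4/2=8907/2945, d=(M5−M4)/(6·2)=-2969/5890, b=Δ4−h4·(2M4+M5)/6=-9027/5890
t_q=9/2 → seg 2, τ=3/2; S=-3+-10131/2945·τ+46359/5890·τ²+-6112/2945·τ³=11991/4712

  seg 0: a=3 b=22821/5890 c=0 d=-4969/5890
  seg 1: a=4 b=-36807/5890 c=-14907/2945 d=25391/5890
  seg 2: a=-3 b=-10131/2945 c=46359/5890 d=-6112/2945
  seg 3: a=5 b=9243/2945 c=-5397/1178 d=14933/17670
  seg 4: a=-4 b=-9027/5890 c=8907/2945 d=-2969/5890
S(9/2) = 11991/4712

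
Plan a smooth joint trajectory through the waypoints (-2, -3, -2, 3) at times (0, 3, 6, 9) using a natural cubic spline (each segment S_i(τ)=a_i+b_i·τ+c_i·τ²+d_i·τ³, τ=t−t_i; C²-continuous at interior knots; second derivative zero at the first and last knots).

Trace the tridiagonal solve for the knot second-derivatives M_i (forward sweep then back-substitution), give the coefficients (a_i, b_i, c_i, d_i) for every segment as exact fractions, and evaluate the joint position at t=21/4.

Δ: Δ0=-1/3, Δ1=1/3, Δ2=5/3
row 1: diag=12, rhs=4; c'=1/4, d'=1/3
row 2: denom=12−3·1/4=45/4; d'=(8−3·1/3)/(45/4)=28/45
back: M2=28/45
back: M1=1/3−1/4·28/45=8/45
M: M0=0, M1=8/45, M2=28/45, M3=0
seg 0: a=-2, c=M0/2=0, d=(M1−M0)/(6·3)=4/405, b=Δ0−h0·(2M0+M1)/6=-19/45
seg 1: a=-3, c=M1/2=4/45, d=(M2−M1)/(6·3)=2/81, b=Δ1−h1·(2M1+M2)/6=-7/45
seg 2: a=-2, c=M2/2=14/45, d=(M3−M2)/(6·3)=-14/405, b=Δ2−h2·(2M2+M3)/6=47/45
t_q=21/4 → seg 1, τ=9/4; S=-3+-7/45·τ+4/45·τ²+2/81·τ³=-419/160

  seg 0: a=-2 b=-19/45 c=0 d=4/405
  seg 1: a=-3 b=-7/45 c=4/45 d=2/81
  seg 2: a=-2 b=47/45 c=14/45 d=-14/405
S(21/4) = -419/160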